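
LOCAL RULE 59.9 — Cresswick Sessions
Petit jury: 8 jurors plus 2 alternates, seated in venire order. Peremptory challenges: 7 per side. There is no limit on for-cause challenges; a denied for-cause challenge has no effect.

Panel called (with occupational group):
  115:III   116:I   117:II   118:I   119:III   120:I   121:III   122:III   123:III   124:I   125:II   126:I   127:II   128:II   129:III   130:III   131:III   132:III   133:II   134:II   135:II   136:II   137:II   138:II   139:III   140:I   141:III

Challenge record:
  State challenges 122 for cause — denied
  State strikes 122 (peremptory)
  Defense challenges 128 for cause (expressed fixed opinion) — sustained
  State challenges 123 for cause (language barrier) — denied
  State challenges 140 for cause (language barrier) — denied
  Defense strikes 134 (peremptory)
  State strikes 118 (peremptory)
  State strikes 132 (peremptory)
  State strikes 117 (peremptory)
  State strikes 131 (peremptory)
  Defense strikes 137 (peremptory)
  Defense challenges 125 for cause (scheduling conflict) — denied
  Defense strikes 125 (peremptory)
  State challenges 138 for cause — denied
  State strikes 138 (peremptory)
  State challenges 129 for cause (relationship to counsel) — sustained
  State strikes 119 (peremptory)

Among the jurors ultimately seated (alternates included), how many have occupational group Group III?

4

Removed: #117, #118, #119, #122, #125, #128, #129, #131, #132, #134, #137, #138.
Seated (10 incl. alternates): #115, #116, #120, #121, #123, #124, #126, #127, #130, #133.
Of those, in Group III: #115, #121, #123, #130 → 4.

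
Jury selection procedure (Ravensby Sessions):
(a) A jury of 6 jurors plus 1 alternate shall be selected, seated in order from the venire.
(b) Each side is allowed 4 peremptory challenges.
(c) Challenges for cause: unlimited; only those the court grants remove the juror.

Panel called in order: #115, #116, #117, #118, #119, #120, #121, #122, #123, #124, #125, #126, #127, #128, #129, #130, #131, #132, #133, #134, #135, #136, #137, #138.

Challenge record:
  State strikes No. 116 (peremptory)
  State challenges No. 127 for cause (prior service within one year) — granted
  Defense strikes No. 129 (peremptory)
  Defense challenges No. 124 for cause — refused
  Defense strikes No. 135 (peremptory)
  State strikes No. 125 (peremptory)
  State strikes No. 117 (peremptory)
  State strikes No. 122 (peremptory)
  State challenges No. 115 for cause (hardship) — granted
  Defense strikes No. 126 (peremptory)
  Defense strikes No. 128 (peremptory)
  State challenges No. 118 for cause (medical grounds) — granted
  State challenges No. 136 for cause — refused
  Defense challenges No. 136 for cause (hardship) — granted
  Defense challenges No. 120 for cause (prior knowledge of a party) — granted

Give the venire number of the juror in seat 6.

Removed: #115, #116, #117, #118, #120, #122, #125, #126, #127, #128, #129, #135, #136. (#124 stays — for-cause denied.)
Seating in order: seats 1–6 → #119, #121, #123, #124, #130, #131; alternates → #132.
So seat 6 is #131.

131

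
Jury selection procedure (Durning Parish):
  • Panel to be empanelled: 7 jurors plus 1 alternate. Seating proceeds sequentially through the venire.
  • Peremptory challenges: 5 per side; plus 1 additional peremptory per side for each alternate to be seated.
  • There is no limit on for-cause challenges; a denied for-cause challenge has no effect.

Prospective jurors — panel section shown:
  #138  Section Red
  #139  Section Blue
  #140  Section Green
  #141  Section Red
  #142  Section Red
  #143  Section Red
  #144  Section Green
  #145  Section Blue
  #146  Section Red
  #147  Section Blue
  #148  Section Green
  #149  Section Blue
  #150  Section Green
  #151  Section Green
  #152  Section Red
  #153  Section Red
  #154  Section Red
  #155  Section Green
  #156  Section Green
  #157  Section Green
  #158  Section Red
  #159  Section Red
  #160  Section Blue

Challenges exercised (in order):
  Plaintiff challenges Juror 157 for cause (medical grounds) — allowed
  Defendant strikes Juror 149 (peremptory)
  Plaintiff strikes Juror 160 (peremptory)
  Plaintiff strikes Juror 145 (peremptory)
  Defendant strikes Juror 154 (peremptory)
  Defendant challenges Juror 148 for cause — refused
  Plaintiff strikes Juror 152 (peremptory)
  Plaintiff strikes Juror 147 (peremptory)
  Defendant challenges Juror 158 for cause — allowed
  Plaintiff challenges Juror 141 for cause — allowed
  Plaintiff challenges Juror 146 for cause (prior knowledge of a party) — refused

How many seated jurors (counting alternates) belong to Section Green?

Removed: #141, #145, #147, #149, #152, #154, #157, #158, #160.
Seated (8 incl. alternates): #138, #139, #140, #142, #143, #144, #146, #148.
Of those, in Section Green: #140, #144, #148 → 3.

3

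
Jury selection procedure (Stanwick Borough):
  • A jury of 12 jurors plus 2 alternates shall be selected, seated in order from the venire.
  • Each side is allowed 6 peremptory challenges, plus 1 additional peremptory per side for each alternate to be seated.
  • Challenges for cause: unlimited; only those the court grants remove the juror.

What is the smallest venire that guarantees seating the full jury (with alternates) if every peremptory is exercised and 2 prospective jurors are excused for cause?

Seats to fill: 12 + 2 alternates = 14.
Peremptories: 6 + 1×2 = 8 per side × 2 sides = 16.
For-cause removals: 2.
Minimum venire: 14 + 16 + 2 = 32.

32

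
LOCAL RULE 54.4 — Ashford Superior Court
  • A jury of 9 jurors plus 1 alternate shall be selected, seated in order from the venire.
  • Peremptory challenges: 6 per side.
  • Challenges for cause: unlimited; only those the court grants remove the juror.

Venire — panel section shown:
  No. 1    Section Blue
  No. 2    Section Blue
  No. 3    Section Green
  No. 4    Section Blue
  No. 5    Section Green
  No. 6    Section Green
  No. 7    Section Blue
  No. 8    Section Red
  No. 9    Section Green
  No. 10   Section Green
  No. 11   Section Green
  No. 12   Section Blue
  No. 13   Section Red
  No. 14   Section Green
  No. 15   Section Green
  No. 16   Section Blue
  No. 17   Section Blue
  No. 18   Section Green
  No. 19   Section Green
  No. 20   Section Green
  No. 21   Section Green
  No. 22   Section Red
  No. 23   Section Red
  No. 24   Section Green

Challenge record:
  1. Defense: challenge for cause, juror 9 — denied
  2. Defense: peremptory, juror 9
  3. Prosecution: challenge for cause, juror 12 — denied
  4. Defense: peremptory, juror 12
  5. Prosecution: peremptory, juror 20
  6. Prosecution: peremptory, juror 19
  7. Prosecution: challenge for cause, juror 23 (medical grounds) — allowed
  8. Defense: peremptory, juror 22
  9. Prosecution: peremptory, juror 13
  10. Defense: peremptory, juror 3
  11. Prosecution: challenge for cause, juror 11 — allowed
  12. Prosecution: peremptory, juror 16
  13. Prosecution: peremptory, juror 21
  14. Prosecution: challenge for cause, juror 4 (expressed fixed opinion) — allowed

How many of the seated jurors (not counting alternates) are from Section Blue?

Removed: #3, #4, #9, #11, #12, #13, #16, #19, #20, #21, #22, #23.
Seated jurors 1–9: #1, #2, #5, #6, #7, #8, #10, #14, #15 (alternates #17 not counted).
Of those, in Section Blue: #1, #2, #7 → 3.

3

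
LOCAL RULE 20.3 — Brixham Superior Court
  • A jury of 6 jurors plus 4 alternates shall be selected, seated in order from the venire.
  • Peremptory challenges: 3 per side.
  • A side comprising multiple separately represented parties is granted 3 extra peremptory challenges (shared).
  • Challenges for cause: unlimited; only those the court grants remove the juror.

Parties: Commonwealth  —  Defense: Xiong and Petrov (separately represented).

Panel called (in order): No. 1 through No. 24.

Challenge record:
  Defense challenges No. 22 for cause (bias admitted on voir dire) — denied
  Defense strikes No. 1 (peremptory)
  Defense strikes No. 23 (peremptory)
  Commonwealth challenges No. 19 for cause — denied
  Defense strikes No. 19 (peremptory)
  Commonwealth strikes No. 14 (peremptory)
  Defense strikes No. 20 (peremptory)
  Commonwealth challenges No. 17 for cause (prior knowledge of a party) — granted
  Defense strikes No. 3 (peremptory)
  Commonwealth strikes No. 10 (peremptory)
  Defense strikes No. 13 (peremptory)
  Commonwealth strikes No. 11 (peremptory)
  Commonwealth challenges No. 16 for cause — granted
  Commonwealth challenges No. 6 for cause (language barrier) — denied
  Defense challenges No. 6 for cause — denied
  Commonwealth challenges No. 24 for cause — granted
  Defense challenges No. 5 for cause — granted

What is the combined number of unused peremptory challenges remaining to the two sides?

0

Commonwealth allotment: 3. Defense allotment: 3 base + 3 multi-party = 6.
Commonwealth peremptories used: #14, #10, #11 — 3 (for-cause on #19, #17, #16, #6, #24 don't count).
Defense peremptories used: #1, #23, #19, #20, #3, #13 — 6 (for-cause on #22, #6, #5 don't count).
Remaining: (3 − 3) + (6 − 6) = 0.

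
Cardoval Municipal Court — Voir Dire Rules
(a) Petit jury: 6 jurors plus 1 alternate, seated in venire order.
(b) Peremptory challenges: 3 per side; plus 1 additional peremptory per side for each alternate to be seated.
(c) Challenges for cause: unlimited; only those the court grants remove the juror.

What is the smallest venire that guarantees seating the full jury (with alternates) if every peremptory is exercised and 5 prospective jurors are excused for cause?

Seats to fill: 6 + 1 alternates = 7.
Peremptories: 3 + 1×1 = 4 per side × 2 sides = 8.
For-cause removals: 5.
Minimum venire: 7 + 8 + 5 = 20.

20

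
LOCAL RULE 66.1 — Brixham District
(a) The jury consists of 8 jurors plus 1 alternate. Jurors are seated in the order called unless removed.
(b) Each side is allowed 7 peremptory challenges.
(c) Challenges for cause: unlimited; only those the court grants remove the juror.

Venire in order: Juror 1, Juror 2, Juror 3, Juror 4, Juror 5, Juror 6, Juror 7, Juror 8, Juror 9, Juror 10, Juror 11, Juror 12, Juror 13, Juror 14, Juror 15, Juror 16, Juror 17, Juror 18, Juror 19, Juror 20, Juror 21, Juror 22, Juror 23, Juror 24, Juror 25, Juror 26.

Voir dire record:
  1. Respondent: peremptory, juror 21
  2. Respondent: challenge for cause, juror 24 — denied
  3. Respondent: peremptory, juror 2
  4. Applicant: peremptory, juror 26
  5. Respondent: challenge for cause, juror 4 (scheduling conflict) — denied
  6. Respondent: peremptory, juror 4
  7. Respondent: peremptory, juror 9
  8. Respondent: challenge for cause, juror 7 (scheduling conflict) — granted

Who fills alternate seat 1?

Removed: #2, #4, #7, #9, #21, #26. (#24 stays — for-cause denied.)
Filling seats in venire order through position 9: #1, #3, #5, #6, #8, #10, #11, #12, #13.
So alternate 1 is #13.

13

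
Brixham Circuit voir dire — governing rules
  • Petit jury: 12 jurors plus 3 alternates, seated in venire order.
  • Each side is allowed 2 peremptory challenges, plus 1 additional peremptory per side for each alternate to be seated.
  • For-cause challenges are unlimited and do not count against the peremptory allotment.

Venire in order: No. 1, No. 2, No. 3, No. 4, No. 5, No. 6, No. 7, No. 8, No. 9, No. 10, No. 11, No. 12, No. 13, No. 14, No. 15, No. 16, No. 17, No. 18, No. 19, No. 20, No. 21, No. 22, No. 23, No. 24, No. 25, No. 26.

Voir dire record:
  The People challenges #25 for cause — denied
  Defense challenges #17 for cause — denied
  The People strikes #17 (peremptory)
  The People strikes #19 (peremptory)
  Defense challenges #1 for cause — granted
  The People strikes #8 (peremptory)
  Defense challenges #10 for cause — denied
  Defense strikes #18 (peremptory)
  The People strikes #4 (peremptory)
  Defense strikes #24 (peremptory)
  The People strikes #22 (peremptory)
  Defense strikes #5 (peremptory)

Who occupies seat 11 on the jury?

15

Removed: #1, #4, #5, #8, #17, #18, #19, #22, #24. (#10, #25 stay — for-cause denied.)
Seating in order: seats 1–12 → #2, #3, #6, #7, #9, #10, #11, #12, #13, #14, #15, #16; alternates → #20, #21, #23.
So seat 11 is #15.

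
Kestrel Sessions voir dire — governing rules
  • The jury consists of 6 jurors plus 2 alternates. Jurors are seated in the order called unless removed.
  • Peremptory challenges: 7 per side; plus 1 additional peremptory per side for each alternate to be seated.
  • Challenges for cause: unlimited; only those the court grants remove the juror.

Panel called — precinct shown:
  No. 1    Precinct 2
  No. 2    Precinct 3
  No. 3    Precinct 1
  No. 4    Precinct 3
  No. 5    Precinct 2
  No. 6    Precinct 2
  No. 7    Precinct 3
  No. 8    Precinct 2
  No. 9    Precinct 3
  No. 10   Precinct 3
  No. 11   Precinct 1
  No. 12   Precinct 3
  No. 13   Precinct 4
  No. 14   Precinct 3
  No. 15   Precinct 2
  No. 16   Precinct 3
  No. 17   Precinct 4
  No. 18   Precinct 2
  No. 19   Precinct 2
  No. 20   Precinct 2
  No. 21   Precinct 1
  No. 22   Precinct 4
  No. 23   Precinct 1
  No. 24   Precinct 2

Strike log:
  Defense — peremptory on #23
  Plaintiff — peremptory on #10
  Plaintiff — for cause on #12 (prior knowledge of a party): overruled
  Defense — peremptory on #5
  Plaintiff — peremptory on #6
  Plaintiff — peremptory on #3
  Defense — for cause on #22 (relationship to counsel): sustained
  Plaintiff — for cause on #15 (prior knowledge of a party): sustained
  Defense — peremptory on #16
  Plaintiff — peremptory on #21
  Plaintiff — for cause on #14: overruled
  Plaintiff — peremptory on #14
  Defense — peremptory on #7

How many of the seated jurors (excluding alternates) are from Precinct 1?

1

Removed: #3, #5, #6, #7, #10, #14, #15, #16, #21, #22, #23.
Seated jurors 1–6: #1, #2, #4, #8, #9, #11 (alternates #12, #13 not counted).
Of those, in Precinct 1: #11 → 1.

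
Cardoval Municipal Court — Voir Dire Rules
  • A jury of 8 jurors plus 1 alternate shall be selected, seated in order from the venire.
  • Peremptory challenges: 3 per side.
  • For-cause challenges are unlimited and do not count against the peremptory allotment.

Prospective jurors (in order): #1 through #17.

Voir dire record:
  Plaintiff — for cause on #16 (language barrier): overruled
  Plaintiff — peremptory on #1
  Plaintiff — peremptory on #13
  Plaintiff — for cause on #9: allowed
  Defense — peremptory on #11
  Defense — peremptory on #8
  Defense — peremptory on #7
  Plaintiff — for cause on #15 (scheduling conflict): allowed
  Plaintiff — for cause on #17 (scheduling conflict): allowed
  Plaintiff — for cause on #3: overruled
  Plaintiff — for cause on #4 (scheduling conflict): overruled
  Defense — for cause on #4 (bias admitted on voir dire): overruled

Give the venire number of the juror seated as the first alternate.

16

Removed: #1, #7, #8, #9, #11, #13, #15, #17. (#3, #4, #16 stay — for-cause denied.)
Seating in order: seats 1–8 → #2, #3, #4, #5, #6, #10, #12, #14; alternates → #16.
So alternate 1 is #16.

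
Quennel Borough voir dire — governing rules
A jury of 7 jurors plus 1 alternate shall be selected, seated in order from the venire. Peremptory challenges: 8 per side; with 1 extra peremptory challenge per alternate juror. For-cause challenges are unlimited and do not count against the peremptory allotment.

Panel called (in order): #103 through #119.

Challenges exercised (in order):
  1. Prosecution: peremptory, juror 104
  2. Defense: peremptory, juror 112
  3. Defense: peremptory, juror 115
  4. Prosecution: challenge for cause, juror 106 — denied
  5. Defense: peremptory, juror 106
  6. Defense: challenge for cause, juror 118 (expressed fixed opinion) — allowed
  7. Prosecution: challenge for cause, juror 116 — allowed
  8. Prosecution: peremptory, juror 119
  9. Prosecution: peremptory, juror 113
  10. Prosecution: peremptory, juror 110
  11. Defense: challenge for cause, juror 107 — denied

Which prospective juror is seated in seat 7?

114

Removed: #104, #106, #110, #112, #113, #115, #116, #118, #119. (#107 stays — for-cause denied.)
Seating in order: seats 1–7 → #103, #105, #107, #108, #109, #111, #114; alternates → #117.
So seat 7 is #114.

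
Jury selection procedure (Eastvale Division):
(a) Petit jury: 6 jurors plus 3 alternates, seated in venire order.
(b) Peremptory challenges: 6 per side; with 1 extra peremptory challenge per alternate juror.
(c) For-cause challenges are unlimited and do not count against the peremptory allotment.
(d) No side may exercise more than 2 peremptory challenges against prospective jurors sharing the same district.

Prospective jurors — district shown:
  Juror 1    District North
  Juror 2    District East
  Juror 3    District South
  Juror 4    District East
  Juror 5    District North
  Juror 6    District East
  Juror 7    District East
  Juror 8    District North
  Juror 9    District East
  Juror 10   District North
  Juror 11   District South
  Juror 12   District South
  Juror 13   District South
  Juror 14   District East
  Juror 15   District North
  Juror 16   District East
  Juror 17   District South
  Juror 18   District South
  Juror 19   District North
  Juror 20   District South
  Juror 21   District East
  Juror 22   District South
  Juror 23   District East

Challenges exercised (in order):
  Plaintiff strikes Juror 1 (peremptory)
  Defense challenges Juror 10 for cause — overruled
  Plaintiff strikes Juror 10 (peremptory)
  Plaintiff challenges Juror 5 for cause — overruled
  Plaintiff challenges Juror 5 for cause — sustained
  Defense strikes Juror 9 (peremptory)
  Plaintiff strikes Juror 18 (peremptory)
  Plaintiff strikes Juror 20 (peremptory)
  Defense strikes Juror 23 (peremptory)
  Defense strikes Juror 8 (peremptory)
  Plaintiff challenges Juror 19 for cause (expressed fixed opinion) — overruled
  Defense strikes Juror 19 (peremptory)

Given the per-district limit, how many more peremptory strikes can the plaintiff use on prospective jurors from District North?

0

Plaintiff peremptories so far: #1, #10, #18, #20 — 4 of 9 used, 5 left overall.
Against District North: #1, #10 — 2 used; per-district cap 2 leaves 0.
Binding limit: min(5, 0) = 0.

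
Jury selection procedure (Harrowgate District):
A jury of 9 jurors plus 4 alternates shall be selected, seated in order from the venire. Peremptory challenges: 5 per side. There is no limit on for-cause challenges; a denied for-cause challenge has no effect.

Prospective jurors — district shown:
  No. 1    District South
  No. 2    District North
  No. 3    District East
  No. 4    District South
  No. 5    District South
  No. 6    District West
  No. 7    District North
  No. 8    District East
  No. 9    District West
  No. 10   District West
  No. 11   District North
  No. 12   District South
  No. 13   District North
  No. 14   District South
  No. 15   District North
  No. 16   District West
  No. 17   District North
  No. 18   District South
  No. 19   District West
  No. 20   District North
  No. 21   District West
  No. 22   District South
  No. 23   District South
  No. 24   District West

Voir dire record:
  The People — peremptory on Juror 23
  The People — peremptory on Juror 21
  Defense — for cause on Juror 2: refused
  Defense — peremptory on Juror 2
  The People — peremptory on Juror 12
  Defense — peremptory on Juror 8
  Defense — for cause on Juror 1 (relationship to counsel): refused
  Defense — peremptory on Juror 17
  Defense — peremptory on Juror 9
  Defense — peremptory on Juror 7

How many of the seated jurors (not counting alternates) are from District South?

Removed: #2, #7, #8, #9, #12, #17, #21, #23.
Seated jurors 1–9: #1, #3, #4, #5, #6, #10, #11, #13, #14 (alternates #15, #16, #18, #19 not counted).
Of those, in District South: #1, #4, #5, #14 → 4.

4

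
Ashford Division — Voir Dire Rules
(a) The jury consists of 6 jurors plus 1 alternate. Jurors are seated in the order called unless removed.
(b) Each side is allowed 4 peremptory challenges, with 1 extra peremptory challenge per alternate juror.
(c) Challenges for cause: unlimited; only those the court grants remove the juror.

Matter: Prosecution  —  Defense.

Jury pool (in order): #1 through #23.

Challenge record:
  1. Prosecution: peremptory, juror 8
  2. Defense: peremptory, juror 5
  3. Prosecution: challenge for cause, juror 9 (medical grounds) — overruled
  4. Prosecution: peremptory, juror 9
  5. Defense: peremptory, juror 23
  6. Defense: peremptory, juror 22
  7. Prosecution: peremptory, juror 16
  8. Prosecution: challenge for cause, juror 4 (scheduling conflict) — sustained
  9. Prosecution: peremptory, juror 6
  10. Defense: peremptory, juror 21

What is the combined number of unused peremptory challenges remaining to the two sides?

Prosecution allotment: 4 base + 1 × 1 alternate = 5. Defense allotment: 4 base + 1 × 1 alternate = 5.
Prosecution peremptories used: #8, #9, #16, #6 — 4 (for-cause on #9, #4 don't count).
Defense peremptories used: #5, #23, #22, #21 — 4.
Remaining: (5 − 4) + (5 − 4) = 2.

2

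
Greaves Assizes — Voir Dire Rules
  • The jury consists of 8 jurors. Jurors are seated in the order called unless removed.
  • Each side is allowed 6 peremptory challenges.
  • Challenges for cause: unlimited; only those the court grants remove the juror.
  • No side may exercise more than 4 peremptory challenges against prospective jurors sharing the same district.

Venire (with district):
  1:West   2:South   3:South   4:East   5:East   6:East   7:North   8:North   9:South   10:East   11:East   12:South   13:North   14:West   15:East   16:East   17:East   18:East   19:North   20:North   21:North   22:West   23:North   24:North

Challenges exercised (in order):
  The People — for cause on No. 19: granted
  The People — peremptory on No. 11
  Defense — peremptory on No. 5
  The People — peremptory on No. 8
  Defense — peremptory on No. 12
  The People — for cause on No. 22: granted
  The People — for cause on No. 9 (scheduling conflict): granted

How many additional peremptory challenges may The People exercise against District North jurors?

3

The People peremptories so far: #11, #8 — 2 of 6 used, 4 left overall.
Against District North: #8 — 1 used; per-district cap 4 leaves 3.
Binding limit: min(4, 3) = 3.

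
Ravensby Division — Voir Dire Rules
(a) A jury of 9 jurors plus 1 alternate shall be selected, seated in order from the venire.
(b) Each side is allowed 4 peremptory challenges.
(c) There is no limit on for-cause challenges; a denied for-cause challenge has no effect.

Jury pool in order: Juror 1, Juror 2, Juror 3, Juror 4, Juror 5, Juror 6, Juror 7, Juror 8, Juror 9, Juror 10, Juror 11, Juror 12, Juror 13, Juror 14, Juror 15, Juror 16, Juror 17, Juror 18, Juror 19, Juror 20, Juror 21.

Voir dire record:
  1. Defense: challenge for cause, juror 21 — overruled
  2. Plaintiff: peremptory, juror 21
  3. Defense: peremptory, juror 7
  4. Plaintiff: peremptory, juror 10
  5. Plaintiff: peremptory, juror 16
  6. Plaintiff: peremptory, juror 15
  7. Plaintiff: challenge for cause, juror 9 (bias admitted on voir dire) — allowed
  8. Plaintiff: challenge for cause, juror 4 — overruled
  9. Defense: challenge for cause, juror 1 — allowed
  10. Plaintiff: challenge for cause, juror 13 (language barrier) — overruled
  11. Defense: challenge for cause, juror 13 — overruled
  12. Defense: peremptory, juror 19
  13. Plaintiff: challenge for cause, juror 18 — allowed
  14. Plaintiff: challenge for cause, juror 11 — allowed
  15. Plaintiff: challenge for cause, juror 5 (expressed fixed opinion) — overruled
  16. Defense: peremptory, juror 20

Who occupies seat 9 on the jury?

14

Removed: #1, #7, #9, #10, #11, #15, #16, #18, #19, #20, #21. (#4, #5, #13 stay — for-cause denied.)
Seating in order: seats 1–9 → #2, #3, #4, #5, #6, #8, #12, #13, #14; alternates → #17.
So seat 9 is #14.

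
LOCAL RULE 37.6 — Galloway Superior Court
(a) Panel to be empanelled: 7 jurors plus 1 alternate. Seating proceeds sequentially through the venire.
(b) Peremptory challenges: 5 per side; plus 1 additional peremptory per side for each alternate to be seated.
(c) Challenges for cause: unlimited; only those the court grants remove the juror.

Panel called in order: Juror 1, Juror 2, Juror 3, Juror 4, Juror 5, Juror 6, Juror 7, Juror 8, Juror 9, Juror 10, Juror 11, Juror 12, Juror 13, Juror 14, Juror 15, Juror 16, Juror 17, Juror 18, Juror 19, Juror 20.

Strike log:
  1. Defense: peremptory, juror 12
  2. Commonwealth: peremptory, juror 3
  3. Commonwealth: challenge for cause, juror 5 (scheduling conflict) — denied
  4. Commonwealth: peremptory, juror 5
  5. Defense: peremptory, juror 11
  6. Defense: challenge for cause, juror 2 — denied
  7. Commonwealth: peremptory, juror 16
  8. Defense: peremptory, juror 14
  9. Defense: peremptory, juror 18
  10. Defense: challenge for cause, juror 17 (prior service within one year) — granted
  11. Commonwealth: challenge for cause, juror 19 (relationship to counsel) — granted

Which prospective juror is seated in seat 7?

Removed: #3, #5, #11, #12, #14, #16, #17, #18, #19. (#2 stays — for-cause denied.)
Seating in order: seats 1–7 → #1, #2, #4, #6, #7, #8, #9; alternates → #10.
So seat 7 is #9.

9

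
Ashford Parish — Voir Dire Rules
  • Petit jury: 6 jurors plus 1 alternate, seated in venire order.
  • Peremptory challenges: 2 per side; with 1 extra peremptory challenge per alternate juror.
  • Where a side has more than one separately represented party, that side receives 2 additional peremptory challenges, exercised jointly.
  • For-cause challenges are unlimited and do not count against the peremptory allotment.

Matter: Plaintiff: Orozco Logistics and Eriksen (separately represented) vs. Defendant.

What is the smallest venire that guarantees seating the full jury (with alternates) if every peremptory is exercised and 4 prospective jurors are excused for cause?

19

Seats to fill: 6 + 1 alternates = 7.
Peremptories — Plaintiff: 2 + 1×1 + 2 = 5; Defendant: 2 + 1×1 = 3; total 8.
For-cause removals: 4.
Minimum venire: 7 + 8 + 4 = 19.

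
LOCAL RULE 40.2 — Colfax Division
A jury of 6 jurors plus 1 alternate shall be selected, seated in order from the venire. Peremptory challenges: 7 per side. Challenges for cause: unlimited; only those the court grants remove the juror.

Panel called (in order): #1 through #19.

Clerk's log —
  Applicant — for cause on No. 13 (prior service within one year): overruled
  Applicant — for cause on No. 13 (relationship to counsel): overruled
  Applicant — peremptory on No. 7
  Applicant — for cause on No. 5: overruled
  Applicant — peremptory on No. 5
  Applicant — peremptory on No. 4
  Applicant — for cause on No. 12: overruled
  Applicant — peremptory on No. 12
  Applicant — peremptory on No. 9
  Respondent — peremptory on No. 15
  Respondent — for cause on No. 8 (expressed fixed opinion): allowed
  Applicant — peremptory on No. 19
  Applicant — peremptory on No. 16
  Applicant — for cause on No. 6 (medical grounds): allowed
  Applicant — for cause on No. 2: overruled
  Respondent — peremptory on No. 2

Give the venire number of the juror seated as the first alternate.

Removed: #2, #4, #5, #6, #7, #8, #9, #12, #15, #16, #19. (#13 stays — for-cause denied.)
Seating in order: seats 1–6 → #1, #3, #10, #11, #13, #14; alternates → #17.
So alternate 1 is #17.

17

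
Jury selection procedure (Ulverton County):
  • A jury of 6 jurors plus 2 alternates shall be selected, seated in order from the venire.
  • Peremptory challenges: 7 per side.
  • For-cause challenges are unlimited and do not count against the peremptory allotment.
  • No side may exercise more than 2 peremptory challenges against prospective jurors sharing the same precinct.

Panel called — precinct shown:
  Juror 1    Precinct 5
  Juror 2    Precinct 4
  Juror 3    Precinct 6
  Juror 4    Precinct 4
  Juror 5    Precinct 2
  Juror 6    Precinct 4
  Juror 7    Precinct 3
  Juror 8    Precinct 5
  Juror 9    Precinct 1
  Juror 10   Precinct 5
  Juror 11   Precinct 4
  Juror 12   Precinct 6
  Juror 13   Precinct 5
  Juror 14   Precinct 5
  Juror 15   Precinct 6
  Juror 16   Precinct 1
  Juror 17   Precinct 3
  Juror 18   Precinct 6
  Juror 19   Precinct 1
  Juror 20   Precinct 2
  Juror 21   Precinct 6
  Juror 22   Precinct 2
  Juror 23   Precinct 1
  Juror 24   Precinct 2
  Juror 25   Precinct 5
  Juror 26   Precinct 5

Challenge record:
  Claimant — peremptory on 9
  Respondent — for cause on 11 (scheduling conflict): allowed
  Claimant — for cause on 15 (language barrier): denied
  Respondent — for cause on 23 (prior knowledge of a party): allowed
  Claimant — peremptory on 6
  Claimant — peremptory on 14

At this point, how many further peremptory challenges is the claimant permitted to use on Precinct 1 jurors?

Claimant peremptories so far: #9, #6, #14 — 3 of 7 used, 4 left overall.
Against Precinct 1: #9 — 1 used; per-precinct cap 2 leaves 1.
Binding limit: min(4, 1) = 1.

1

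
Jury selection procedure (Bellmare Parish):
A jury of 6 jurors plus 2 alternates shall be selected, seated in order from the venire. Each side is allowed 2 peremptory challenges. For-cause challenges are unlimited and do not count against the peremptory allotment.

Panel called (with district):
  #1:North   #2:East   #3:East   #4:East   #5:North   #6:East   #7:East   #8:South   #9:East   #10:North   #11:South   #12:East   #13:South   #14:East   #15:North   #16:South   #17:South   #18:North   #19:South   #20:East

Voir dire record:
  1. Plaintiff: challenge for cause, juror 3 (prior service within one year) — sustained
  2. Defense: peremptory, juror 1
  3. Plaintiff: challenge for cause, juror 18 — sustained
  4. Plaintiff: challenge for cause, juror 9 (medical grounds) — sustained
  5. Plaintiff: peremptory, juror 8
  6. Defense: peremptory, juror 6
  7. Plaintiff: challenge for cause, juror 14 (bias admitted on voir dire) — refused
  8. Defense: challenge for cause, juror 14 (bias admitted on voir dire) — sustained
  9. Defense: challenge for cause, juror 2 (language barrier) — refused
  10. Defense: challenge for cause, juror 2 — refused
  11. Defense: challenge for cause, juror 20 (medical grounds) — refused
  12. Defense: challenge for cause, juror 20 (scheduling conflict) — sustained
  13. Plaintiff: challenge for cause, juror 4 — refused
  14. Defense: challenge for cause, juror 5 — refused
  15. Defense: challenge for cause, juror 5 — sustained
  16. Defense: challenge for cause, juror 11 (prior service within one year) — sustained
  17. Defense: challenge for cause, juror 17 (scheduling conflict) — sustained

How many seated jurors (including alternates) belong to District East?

Removed: #1, #3, #5, #6, #8, #9, #11, #14, #17, #18, #20.
Seated (8 incl. alternates): #2, #4, #7, #10, #12, #13, #15, #16.
Of those, in District East: #2, #4, #7, #12 → 4.

4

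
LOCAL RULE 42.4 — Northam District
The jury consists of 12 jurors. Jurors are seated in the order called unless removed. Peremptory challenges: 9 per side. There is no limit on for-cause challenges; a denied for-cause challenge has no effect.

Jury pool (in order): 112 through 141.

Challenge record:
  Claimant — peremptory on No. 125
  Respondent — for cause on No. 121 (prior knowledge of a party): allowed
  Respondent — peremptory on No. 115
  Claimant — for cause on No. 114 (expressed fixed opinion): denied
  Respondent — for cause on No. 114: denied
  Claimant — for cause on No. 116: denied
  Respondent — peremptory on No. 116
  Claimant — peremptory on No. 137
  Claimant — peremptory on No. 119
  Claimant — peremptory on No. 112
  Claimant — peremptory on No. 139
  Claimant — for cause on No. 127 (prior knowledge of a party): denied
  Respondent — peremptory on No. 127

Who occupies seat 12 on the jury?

Removed: #112, #115, #116, #119, #121, #125, #127, #137, #139. (#114 stays — for-cause denied.)
Seating in order: seats 1–12 → #113, #114, #117, #118, #120, #122, #123, #124, #126, #128, #129, #130.
So seat 12 is #130.

130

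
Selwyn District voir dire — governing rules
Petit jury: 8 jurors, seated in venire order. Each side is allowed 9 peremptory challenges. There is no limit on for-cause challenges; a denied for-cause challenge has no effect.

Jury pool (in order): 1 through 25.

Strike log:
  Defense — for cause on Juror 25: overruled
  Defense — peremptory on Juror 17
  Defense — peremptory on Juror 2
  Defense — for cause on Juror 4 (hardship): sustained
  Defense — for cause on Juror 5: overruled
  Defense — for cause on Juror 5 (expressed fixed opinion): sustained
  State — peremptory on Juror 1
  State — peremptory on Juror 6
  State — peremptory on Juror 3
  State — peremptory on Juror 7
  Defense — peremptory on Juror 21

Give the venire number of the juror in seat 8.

15

Removed: #1, #2, #3, #4, #5, #6, #7, #17, #21. (#25 stays — for-cause denied.)
Seating in order: seats 1–8 → #8, #9, #10, #11, #12, #13, #14, #15.
So seat 8 is #15.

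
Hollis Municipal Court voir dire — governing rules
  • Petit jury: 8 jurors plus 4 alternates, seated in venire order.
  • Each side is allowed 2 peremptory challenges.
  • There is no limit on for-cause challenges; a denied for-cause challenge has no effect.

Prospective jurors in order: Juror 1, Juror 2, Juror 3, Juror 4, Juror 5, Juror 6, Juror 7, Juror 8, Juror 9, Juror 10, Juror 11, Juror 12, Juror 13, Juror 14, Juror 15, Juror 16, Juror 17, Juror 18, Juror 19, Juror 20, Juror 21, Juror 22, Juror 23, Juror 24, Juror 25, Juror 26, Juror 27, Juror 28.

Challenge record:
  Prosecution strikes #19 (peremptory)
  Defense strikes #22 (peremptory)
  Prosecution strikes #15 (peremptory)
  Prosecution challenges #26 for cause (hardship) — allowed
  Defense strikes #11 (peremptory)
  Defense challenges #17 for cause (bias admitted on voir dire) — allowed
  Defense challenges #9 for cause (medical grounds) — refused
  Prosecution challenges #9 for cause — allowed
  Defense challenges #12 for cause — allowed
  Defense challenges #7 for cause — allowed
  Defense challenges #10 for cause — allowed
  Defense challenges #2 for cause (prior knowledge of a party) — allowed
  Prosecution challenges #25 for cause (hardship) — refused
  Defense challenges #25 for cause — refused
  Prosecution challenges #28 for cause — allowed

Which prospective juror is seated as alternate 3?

Removed: #2, #7, #9, #10, #11, #12, #15, #17, #19, #22, #26, #28. (#25 stays — for-cause denied.)
Filling seats in venire order through position 11: #1, #3, #4, #5, #6, #8, #13, #14, #16, #18, #20.
So alternate 3 is #20.

20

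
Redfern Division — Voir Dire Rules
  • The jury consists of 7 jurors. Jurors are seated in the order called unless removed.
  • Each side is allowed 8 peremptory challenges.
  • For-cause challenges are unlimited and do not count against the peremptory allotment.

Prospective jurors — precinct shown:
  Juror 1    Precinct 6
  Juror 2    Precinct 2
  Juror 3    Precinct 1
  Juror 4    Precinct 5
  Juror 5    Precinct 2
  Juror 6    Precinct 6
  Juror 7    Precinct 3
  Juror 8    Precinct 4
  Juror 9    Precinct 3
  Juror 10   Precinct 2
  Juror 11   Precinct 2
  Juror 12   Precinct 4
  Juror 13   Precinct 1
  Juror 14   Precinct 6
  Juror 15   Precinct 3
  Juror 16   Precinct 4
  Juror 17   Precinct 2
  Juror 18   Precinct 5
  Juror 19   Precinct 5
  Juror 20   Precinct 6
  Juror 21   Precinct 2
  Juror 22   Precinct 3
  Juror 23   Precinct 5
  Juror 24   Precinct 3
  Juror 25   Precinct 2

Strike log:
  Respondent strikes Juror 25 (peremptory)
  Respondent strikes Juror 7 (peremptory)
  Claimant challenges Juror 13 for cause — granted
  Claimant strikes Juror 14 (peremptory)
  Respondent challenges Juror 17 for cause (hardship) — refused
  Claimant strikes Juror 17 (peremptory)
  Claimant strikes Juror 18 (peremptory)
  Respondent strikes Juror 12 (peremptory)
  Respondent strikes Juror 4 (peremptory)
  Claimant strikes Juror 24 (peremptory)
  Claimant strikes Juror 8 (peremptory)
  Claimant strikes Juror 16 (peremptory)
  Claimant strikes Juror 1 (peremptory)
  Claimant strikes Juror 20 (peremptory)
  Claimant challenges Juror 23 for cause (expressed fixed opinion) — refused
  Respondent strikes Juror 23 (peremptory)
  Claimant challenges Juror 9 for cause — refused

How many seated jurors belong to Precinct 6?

Removed: #1, #4, #7, #8, #12, #13, #14, #16, #17, #18, #20, #23, #24, #25.
Seated jurors 1–7: #2, #3, #5, #6, #9, #10, #11.
Of those, in Precinct 6: #6 → 1.

1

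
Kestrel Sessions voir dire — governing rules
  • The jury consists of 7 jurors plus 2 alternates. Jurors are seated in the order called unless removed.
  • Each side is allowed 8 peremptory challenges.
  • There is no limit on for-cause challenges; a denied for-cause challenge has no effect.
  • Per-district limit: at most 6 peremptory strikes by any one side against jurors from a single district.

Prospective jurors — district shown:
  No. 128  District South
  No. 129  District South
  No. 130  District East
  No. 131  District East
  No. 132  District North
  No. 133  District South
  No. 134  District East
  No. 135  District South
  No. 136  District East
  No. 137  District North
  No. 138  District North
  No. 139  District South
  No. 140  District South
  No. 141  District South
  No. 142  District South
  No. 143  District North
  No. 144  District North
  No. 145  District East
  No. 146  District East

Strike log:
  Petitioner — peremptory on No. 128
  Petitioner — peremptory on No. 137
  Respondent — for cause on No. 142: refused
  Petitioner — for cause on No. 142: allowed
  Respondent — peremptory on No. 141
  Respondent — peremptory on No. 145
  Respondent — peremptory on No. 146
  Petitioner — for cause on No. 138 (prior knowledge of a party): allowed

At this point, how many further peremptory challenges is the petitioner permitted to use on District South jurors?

5

Petitioner peremptories so far: #128, #137 — 2 of 8 used, 6 left overall.
Against District South: #128 — 1 used; per-district cap 6 leaves 5.
Binding limit: min(6, 5) = 5.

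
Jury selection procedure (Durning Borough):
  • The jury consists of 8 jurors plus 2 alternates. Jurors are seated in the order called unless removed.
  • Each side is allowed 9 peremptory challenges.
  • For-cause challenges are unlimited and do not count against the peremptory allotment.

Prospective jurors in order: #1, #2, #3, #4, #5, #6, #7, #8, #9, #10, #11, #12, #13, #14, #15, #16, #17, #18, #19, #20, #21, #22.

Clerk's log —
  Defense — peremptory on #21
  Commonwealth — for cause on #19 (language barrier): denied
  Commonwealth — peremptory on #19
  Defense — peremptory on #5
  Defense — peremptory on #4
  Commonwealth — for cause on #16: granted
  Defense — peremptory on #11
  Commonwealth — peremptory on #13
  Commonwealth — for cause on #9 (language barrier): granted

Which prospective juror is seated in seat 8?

Removed: #4, #5, #9, #11, #13, #16, #19, #21.
Seating in order: seats 1–8 → #1, #2, #3, #6, #7, #8, #10, #12; alternates → #14, #15.
So seat 8 is #12.

12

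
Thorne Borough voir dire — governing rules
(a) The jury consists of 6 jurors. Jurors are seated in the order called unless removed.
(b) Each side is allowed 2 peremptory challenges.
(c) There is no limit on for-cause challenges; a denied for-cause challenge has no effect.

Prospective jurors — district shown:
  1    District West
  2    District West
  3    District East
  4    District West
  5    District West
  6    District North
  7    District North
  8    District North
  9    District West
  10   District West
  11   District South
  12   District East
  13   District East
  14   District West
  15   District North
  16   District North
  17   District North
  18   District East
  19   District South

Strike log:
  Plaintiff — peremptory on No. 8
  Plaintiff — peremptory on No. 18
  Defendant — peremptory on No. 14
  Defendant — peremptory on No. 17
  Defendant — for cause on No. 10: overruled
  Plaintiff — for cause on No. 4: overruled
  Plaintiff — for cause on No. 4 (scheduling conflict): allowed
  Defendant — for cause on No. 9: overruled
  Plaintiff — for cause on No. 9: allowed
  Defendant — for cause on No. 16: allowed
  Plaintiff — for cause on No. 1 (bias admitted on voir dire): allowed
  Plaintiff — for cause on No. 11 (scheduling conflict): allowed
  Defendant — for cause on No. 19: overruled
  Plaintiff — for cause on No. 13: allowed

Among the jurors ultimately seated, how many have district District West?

Removed: #1, #4, #8, #9, #11, #13, #14, #16, #17, #18.
Seated jurors 1–6: #2, #3, #5, #6, #7, #10.
Of those, in District West: #2, #5, #10 → 3.

3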